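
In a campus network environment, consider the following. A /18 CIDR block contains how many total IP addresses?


Given: CIDR prefix /18
Host bits = 32 - 18 = 14
Total addresses = 2^14 = 16384

16384


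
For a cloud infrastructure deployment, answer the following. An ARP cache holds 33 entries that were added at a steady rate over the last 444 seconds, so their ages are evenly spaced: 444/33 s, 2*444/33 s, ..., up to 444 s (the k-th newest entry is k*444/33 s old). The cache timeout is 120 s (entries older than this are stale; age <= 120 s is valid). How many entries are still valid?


Ages are k * 444/33 s for k = 1..33 (spacing = 13.4545 s).
Entry k is valid iff k * 444/33 <= 120 iff k <= 33 * 120 / 444 = 8.9189
n_valid = floor(8.9189) = 8
(n_stale = 33 - 8 = 25)

8


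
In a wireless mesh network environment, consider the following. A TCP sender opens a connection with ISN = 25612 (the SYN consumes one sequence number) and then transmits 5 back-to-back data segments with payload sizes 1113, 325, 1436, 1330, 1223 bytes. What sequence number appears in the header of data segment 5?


The SYN occupies sequence number ISN = 25612, so the first data byte is ISN + 1 = 25613.
SEQ of data segment i = (ISN + 1) + sum of payload sizes of segments 1..i-1.
Segment 1: SEQ = 25613, payload = 1113 bytes
Segment 2: SEQ = 26726, payload = 325 bytes
Segment 3: SEQ = 27051, payload = 1436 bytes
Segment 4: SEQ = 28487, payload = 1330 bytes
Segment 5: SEQ = 29817, payload = 1223 bytes
SEQ of segment 5 = 25613 + 1113 + 325 + 1436 + 1330 = 29817

29817


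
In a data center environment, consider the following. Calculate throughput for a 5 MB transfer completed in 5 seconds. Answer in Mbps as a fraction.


Given: file = 5 MB, time = 5 s
File in Mb = 5 * 8 = 40 Mb
Throughput = 40 / 5 Mbps
Throughput = 8 Mbps

8


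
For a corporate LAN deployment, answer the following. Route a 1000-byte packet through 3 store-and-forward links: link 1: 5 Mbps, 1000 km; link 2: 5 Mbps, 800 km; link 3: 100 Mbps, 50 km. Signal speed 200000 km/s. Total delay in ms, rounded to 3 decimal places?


Packet = 1000 bytes = 8000 bits. Store-and-forward: sum (t_trans + t_prop) per link.
Link 1: t_trans = 8000/(5*10^6) s = 1.6000 ms; t_prop = 1000/200000 s = 5.0000 ms; subtotal = 6.6000 ms
Link 2: t_trans = 8000/(5*10^6) s = 1.6000 ms; t_prop = 800/200000 s = 4.0000 ms; subtotal = 5.6000 ms
Link 3: t_trans = 8000/(100*10^6) s = 0.0800 ms; t_prop = 50/200000 s = 0.2500 ms; subtotal = 0.3300 ms
End-to-end = 6.6000 + 5.6000 + 0.3300 = 12.5300 ms -> 12.530 ms (3 dp)

12.530


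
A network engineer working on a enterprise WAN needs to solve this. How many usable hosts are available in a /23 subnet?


Given: subnet mask /23
Host bits = 32 - 23 = 9
Total addresses = 2^9 = 512
Usable hosts = 512 - 2 (network + broadcast) = 510

510


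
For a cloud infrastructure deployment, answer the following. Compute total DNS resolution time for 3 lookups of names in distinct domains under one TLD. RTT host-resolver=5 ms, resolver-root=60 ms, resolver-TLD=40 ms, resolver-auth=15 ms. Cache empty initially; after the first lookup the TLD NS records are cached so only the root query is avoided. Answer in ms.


Lookup 1 (cold cache): local + root + TLD + auth = 5 + 60 + 40 + 15 = 120 ms
Lookups 2..3 (TLD NS cached -> skip root; new domain -> still ask TLD and auth): local + TLD + auth = 5 + 40 + 15 = 60 ms each
Remaining 2 lookups: 2 * 60 = 120 ms
Total = 120 + 120 = 240 ms

240


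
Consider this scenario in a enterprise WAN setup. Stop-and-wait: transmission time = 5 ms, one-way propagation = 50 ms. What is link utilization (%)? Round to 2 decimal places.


Given: Ttrans = 5 ms, Tprop = 50 ms
RTT = 2 * Tprop = 2 * 50 = 100 ms
U = Ttrans / (Ttrans + RTT)
U = 5 / (5 + 100)
U = 5 / 105 = 0.047619
U% = 4.76%

4.76


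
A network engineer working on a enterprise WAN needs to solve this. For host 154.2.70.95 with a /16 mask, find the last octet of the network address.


Given: IP = 154.2.70.95, prefix = /16
Subnet mask = 255.255.0.0
Last octet of IP: 95
Last octet of mask: 0
Network last octet = 95 AND 0 = 0

0


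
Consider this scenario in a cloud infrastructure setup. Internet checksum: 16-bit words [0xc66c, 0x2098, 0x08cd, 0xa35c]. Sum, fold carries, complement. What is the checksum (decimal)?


Given words: [0xc66c, 0x2098, 0x08cd, 0xa35c]
Step 1: Sum all words
Raw sum = 50796 + 8344 + 2253 + 41820 = 103213
Step 2: Fold carry: (37677 + 1) = 37678
One's complement = ~37678 & 0xFFFF = 27857

27857


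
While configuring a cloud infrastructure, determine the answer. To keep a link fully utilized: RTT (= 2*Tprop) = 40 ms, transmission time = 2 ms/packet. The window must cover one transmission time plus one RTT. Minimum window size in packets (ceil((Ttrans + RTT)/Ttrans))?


Given: Ttrans = 2 ms, RTT = 40 ms (= 2 * Tprop, Tprop = 20 ms)
Time until first ACK returns = Ttrans + RTT = 2 + 40 = 42 ms
Need W * Ttrans >= Ttrans + RTT  ->  W >= (Ttrans + RTT) / Ttrans
(Ttrans + RTT) / Ttrans = 42 / 2 = 21
W_min = ceil(21) = 21

21


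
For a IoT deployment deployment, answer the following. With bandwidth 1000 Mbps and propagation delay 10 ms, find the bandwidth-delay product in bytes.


Given: bandwidth = 1000 Mbps, delay = 10 ms
BDP in bits = 1000 * 10^6 * 10 / 1000
BDP in bits = 10000000
BDP in bytes = 10000000 / 8 = 1250000

1250000


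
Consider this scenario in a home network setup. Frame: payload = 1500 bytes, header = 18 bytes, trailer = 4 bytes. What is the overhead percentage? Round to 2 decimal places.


Given: payload = 1500 B, header = 18 B, trailer = 4 B
Overhead bytes = header + trailer = 18 + 4 = 22
Total frame = payload + overhead = 1500 + 22 = 1522
Overhead % = 22 / 1522 * 100 = 1.4455% -> 1.45% (2 dp)

1.45


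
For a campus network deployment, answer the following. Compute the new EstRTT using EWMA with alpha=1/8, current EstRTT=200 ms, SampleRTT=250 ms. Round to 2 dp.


Given: EstRTT = 200 ms, SampleRTT = 250 ms, alpha = 1/8
New EstRTT = (1 - alpha) * EstRTT + alpha * SampleRTT
(7/8) * 200 = 175
(1/8) * 250 = 31.25
New EstRTT = 175 + 31.25 = 206.25 ms -> 206.25 ms (2 dp)

206.25


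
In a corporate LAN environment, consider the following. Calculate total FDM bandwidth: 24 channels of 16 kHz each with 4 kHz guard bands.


Given: 24 channels, 16 kHz each, guard = 4 kHz
Channel bandwidth = 24 * 16 = 384 kHz
Guard bands = 23 gaps * 4 kHz = 92 kHz
Total = 384 + 92 = 476 kHz

476


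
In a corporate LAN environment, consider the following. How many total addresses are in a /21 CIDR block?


Given: CIDR prefix /21
Host bits = 32 - 21 = 11
Total addresses = 2^11 = 2048

2048


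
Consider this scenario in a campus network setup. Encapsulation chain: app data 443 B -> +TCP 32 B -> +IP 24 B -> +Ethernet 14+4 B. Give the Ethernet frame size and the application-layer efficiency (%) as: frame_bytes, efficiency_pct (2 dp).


TCP segment = 443 + 32 = 475 B
IP packet = 475 + 24 = 499 B
Ethernet frame = 499 + 14 + 4 = 517 B
Efficiency = app / frame = 443 / 517 = 0.856867 = 85.6867% -> 85.69% (2 dp)

517, 85.69


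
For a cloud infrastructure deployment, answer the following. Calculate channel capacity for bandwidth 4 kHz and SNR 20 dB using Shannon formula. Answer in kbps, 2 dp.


Given: B = 4 kHz, SNR = 20 dB
SNR linear = 10^(20/10) = 100
1 + SNR = 101
log2(101) = 6.6582114828
C = 4 * 1000 * 6.6582114828 = 26632.8459 bps
C = 26.632846 kbps -> 26.63 kbps (2 dp)

26.63


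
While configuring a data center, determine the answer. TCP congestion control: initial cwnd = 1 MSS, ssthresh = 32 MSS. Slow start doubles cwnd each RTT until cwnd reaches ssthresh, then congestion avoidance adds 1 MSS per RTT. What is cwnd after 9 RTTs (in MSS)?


RTT 0: cwnd = 1 MSS (initial)
RTT 1: cwnd = 2 MSS (slow start, doubled)
RTT 2: cwnd = 4 MSS (slow start, doubled)
RTT 3: cwnd = 8 MSS (slow start, doubled)
RTT 4: cwnd = 16 MSS (slow start, doubled)
RTT 5: cwnd = 32 MSS (slow start, doubled)
RTT 6: cwnd = 33 MSS (congestion avoidance, +1)
RTT 7: cwnd = 34 MSS (congestion avoidance, +1)
RTT 8: cwnd = 35 MSS (congestion avoidance, +1)
RTT 9: cwnd = 36 MSS (congestion avoidance, +1)

36


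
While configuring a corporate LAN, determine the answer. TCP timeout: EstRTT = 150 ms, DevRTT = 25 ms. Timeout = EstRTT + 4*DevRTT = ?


Given: EstRTT = 150 ms, DevRTT = 25 ms
Timeout = EstRTT + 4 * DevRTT
4 * DevRTT = 4 * 25 = 100
Timeout = 150 + 100 = 250 ms

250


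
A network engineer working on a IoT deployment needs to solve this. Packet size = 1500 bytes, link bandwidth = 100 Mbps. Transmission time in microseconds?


Given: packet = 1500 bytes, bandwidth = 100 Mbps
Packet in bits = 1500 * 8 = 12000 bits
Bandwidth = 100 * 10^6 = 100000000 bps
Time = 12000 / 100000000 seconds
Time in us = 12000 * 10^6 / 100000000 = 120

120


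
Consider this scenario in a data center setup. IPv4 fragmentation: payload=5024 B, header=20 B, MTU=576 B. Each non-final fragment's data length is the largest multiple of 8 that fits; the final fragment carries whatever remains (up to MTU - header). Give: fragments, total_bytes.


Max data per non-final fragment = floor((MTU - header)/8)*8 = floor((576 - 20)/8)*8 = floor(556/8)*8 = 552 B
Final fragment needs no 8-byte alignment: it can carry up to MTU - header = 556 B
Non-final fragments needed = ceil((payload - 556) / 552) = ceil(4468/552) = ceil(8.0942) = 9
Number of fragments = 9 + 1 = 10
Fragment sizes (data): 9 * 552 B + 56 B (last, 56 <= 556 OK)
Total bytes sent = payload + n_frags * header = 5024 + 10*20 = 5024 + 200 = 5224 B

10, 5224


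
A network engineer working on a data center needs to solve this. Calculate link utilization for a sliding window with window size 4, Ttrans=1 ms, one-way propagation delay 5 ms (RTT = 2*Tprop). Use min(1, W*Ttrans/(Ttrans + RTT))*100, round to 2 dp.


Given: W = 4, Ttrans = 1 ms, RTT = 10 ms (= 2 * Tprop, Tprop = 5 ms)
Cycle time = Ttrans + RTT = 1 + 10 = 11 ms (first packet sent until its ACK returns)
W * Ttrans = 4 * 1 = 4 ms of sending per cycle
W * Ttrans / (Ttrans + RTT) = 4 / 11 = 0.363636
U = min(1, 0.363636) = 0.363636
U% = 36.36%

36.36


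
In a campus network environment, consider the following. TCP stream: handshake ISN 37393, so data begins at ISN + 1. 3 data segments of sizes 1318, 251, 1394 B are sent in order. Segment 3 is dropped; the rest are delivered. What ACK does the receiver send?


SYN uses sequence number 37393; first data byte = ISN + 1 = 37394.
Segment 1: SEQ = 37394, len = 1318 B, covers [37394, 38711]
Segment 2: SEQ = 38712, len = 251 B, covers [38712, 38962]
Segment 3: SEQ = 38963, len = 1394 B, covers [38963, 40356] [LOST]
In-order data received: bytes [37394, 38962] (segments 1..2).
Segment 3 missing -> gap begins at byte 38963.
Cumulative ACK = next expected in-order byte = 37394 + 1318 + 251 = 38963

38963


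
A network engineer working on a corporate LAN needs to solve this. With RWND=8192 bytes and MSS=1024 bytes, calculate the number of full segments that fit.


Given: RWND = 8192 bytes, MSS = 1024 bytes
Full segments = floor(RWND / MSS)
Full segments = floor(8192 / 1024)
Full segments = floor(8.0) = 8

8


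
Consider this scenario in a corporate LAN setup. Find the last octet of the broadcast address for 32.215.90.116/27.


Given: IP = 32.215.90.116, prefix = /27
Host bits = 32 - 27 = 5
Network last octet = 116 AND mask = 96
Host part size = 2^5 - 1 = 31
Broadcast last octet = 96 OR 31 = 127

127


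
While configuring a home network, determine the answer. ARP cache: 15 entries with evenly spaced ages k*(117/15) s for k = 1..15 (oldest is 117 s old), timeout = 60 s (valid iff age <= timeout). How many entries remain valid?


Ages are k * 117/15 s for k = 1..15 (spacing = 7.8000 s).
Entry k is valid iff k * 117/15 <= 60 iff k <= 15 * 60 / 117 = 7.6923
n_valid = floor(7.6923) = 7
(n_stale = 15 - 7 = 8)

7


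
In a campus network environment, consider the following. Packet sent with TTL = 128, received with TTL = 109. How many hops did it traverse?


Given: initial TTL = 128, received TTL = 109
Hops = initial TTL - received TTL
Hops = 128 - 109 = 19

19


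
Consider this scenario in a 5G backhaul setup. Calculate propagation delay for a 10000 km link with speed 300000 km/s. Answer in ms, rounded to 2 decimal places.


Given: distance = 10000 km, speed = 300000 km/s
Delay = distance / speed = 10000 / 300000 seconds
Delay in ms = 10000 * 1000 / 300000
Delay = 33.3333 ms
Rounded to 2 dp = 33.33 ms

33.33


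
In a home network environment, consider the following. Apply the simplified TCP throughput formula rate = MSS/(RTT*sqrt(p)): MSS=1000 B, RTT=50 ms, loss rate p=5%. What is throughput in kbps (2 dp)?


Given: MSS = 1000 bytes, RTT = 50 ms, loss = 5%
RTT in seconds = 50 / 1000 = 0.05
Loss rate = 5% = 0.05
sqrt(loss) = sqrt(0.05) = 0.223606797750
Throughput (bytes/s) = 1000 / (0.05 * 0.223606797750) = 89442.7191
Throughput (kbps) = 89442.7191 * 8 / 1000 = 715.541753 -> 715.54 kbps (2 dp)

715.54


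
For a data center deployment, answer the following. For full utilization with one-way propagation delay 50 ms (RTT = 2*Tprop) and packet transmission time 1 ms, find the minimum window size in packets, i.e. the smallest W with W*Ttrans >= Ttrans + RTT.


Given: Ttrans = 1 ms, RTT = 100 ms (= 2 * Tprop, Tprop = 50 ms)
Time until first ACK returns = Ttrans + RTT = 1 + 100 = 101 ms
Need W * Ttrans >= Ttrans + RTT  ->  W >= (Ttrans + RTT) / Ttrans
(Ttrans + RTT) / Ttrans = 101 / 1 = 101
W_min = ceil(101) = 101

101


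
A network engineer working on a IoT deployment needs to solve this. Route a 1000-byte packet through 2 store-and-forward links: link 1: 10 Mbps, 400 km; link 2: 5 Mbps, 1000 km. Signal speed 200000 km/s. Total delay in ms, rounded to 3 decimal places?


Packet = 1000 bytes = 8000 bits. Store-and-forward: sum (t_trans + t_prop) per link.
Link 1: t_trans = 8000/(10*10^6) s = 0.8000 ms; t_prop = 400/200000 s = 2.0000 ms; subtotal = 2.8000 ms
Link 2: t_trans = 8000/(5*10^6) s = 1.6000 ms; t_prop = 1000/200000 s = 5.0000 ms; subtotal = 6.6000 ms
End-to-end = 2.8000 + 6.6000 = 9.4000 ms -> 9.400 ms (3 dp)

9.400


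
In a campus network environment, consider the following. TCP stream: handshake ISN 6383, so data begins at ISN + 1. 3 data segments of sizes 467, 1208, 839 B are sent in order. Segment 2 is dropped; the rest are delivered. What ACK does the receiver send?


SYN uses sequence number 6383; first data byte = ISN + 1 = 6384.
Segment 1: SEQ = 6384, len = 467 B, covers [6384, 6850]
Segment 2: SEQ = 6851, len = 1208 B, covers [6851, 8058] [LOST]
Segment 3: SEQ = 8059, len = 839 B, covers [8059, 8897]
In-order data received: bytes [6384, 6850] (segments 1..1).
Segment 2 missing -> gap begins at byte 6851; later segments buffered out of order.
Cumulative ACK = next expected in-order byte = 6384 + 467 = 6851

6851


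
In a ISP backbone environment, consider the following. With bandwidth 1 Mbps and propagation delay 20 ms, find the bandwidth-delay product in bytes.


Given: bandwidth = 1 Mbps, delay = 20 ms
BDP in bits = 1 * 10^6 * 20 / 1000
BDP in bits = 20000
BDP in bytes = 20000 / 8 = 2500

2500


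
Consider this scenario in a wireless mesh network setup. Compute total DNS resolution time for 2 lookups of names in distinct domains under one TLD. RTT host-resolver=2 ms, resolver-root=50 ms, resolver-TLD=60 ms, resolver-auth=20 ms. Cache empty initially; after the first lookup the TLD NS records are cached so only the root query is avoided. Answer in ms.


Lookup 1 (cold cache): local + root + TLD + auth = 2 + 50 + 60 + 20 = 132 ms
Lookups 2..2 (TLD NS cached -> skip root; new domain -> still ask TLD and auth): local + TLD + auth = 2 + 60 + 20 = 82 ms each
Remaining 1 lookups: 1 * 82 = 82 ms
Total = 132 + 82 = 214 ms

214


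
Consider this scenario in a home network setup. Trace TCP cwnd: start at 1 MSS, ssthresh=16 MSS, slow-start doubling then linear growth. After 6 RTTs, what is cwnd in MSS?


RTT 0: cwnd = 1 MSS (initial)
RTT 1: cwnd = 2 MSS (slow start, doubled)
RTT 2: cwnd = 4 MSS (slow start, doubled)
RTT 3: cwnd = 8 MSS (slow start, doubled)
RTT 4: cwnd = 16 MSS (slow start, doubled)
RTT 5: cwnd = 17 MSS (congestion avoidance, +1)
RTT 6: cwnd = 18 MSS (congestion avoidance, +1)

18


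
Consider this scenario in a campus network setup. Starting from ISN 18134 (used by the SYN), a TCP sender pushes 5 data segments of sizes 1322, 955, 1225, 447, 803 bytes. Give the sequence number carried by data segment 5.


The SYN occupies sequence number ISN = 18134, so the first data byte is ISN + 1 = 18135.
SEQ of data segment i = (ISN + 1) + sum of payload sizes of segments 1..i-1.
Segment 1: SEQ = 18135, payload = 1322 bytes
Segment 2: SEQ = 19457, payload = 955 bytes
Segment 3: SEQ = 20412, payload = 1225 bytes
Segment 4: SEQ = 21637, payload = 447 bytes
Segment 5: SEQ = 22084, payload = 803 bytes
SEQ of segment 5 = 18135 + 1322 + 955 + 1225 + 447 = 22084

22084


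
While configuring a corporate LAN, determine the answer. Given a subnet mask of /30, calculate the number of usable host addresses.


Given: subnet mask /30
Host bits = 32 - 30 = 2
Total addresses = 2^2 = 4
Usable hosts = 4 - 2 (network + broadcast) = 2

2


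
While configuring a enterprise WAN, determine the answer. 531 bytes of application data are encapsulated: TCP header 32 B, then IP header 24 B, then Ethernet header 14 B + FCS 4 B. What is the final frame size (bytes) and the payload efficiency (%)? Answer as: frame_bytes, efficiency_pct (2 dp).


TCP segment = 531 + 32 = 563 B
IP packet = 563 + 24 = 587 B
Ethernet frame = 587 + 14 + 4 = 605 B
Efficiency = app / frame = 531 / 605 = 0.877686 = 87.7686% -> 87.77% (2 dp)

605, 87.77


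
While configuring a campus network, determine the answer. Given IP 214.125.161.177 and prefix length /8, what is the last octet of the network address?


Given: IP = 214.125.161.177, prefix = /8
Subnet mask = 255.0.0.0
Last octet of IP: 177
Last octet of mask: 0
Network last octet = 177 AND 0 = 0

0


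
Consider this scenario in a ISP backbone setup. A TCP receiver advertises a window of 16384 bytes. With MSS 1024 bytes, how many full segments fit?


Given: RWND = 16384 bytes, MSS = 1024 bytes
Full segments = floor(RWND / MSS)
Full segments = floor(16384 / 1024)
Full segments = floor(16.0) = 16

16


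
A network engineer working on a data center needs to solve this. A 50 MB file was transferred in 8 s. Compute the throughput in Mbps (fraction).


Given: file = 50 MB, time = 8 s
File in Mb = 50 * 8 = 400 Mb
Throughput = 400 / 8 Mbps
Throughput = 50 Mbps

50


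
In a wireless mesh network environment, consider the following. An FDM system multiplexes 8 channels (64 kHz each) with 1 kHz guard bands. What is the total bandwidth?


Given: 8 channels, 64 kHz each, guard = 1 kHz
Channel bandwidth = 8 * 64 = 512 kHz
Guard bands = 7 gaps * 1 kHz = 7 kHz
Total = 512 + 7 = 519 kHz

519


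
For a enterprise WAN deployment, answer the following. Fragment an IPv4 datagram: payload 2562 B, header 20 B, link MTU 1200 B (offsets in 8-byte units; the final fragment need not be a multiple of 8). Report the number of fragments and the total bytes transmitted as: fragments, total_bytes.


Max data per non-final fragment = floor((MTU - header)/8)*8 = floor((1200 - 20)/8)*8 = floor(1180/8)*8 = 1176 B
Final fragment needs no 8-byte alignment: it can carry up to MTU - header = 1180 B
Non-final fragments needed = ceil((payload - 1180) / 1176) = ceil(1382/1176) = ceil(1.1752) = 2
Number of fragments = 2 + 1 = 3
Fragment sizes (data): 2 * 1176 B + 210 B (last, 210 <= 1180 OK)
Total bytes sent = payload + n_frags * header = 2562 + 3*20 = 2562 + 60 = 2622 B

3, 2622


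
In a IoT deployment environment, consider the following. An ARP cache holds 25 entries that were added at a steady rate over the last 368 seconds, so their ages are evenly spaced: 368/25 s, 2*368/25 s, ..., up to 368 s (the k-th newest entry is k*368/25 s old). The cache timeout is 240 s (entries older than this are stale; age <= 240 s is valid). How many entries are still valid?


Ages are k * 368/25 s for k = 1..25 (spacing = 14.7200 s).
Entry k is valid iff k * 368/25 <= 240 iff k <= 25 * 240 / 368 = 16.3043
n_valid = floor(16.3043) = 16
(n_stale = 25 - 16 = 9)

16


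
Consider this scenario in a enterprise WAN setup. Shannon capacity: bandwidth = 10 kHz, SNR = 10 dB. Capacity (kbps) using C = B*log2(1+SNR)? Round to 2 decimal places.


Given: B = 10 kHz, SNR = 10 dB
SNR linear = 10^(10/10) = 10
1 + SNR = 11
log2(11) = 3.4594316186
C = 10 * 1000 * 3.4594316186 = 34594.3162 bps
C = 34.594316 kbps -> 34.59 kbps (2 dp)

34.59


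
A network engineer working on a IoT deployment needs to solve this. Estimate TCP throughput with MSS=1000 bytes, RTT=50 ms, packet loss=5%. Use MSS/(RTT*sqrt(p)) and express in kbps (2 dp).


Given: MSS = 1000 bytes, RTT = 50 ms, loss = 5%
RTT in seconds = 50 / 1000 = 0.05
Loss rate = 5% = 0.05
sqrt(loss) = sqrt(0.05) = 0.223606797750
Throughput (bytes/s) = 1000 / (0.05 * 0.223606797750) = 89442.7191
Throughput (kbps) = 89442.7191 * 8 / 1000 = 715.541753 -> 715.54 kbps (2 dp)

715.54


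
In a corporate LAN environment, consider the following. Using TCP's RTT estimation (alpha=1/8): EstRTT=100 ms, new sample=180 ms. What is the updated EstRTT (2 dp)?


Given: EstRTT = 100 ms, SampleRTT = 180 ms, alpha = 1/8
New EstRTT = (1 - alpha) * EstRTT + alpha * SampleRTT
(7/8) * 100 = 87.5
(1/8) * 180 = 22.5
New EstRTT = 87.5 + 22.5 = 110 ms -> 110.00 ms (2 dp)

110.00


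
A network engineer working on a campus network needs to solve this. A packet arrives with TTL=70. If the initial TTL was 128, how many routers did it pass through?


Given: initial TTL = 128, received TTL = 70
Hops = initial TTL - received TTL
Hops = 128 - 70 = 58

58


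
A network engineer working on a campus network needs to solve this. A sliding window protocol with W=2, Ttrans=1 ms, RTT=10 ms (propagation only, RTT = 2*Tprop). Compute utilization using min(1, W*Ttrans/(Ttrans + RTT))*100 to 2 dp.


Given: W = 2, Ttrans = 1 ms, RTT = 10 ms (= 2 * Tprop, Tprop = 5 ms)
Cycle time = Ttrans + RTT = 1 + 10 = 11 ms (first packet sent until its ACK returns)
W * Ttrans = 2 * 1 = 2 ms of sending per cycle
W * Ttrans / (Ttrans + RTT) = 2 / 11 = 0.181818
U = min(1, 0.181818) = 0.181818
U% = 18.18%

18.18


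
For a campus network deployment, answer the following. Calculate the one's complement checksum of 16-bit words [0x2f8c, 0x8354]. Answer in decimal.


Given words: [0x2f8c, 0x8354]
Step 1: Sum all words
Raw sum = 12172 + 33620 = 45792
One's complement = ~45792 & 0xFFFF = 19743

19743


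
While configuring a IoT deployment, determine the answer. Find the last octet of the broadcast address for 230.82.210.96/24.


Given: IP = 230.82.210.96, prefix = /24
Host bits = 32 - 24 = 8
Network last octet = 96 AND mask = 0
Host part size = 2^8 - 1 = 255
Broadcast last octet = 0 OR 255 = 255

255


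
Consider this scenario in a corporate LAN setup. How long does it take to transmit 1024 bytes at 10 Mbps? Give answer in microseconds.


Given: packet = 1024 bytes, bandwidth = 10 Mbps
Packet in bits = 1024 * 8 = 8192 bits
Bandwidth = 10 * 10^6 = 10000000 bps
Time = 8192 / 10000000 seconds
Time in us = 8192 * 10^6 / 10000000 = 819.2

819.2


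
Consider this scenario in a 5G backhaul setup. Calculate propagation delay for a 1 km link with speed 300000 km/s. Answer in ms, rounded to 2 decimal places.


Given: distance = 1 km, speed = 300000 km/s
Delay = distance / speed = 1 / 300000 seconds
Delay in ms = 1 * 1000 / 300000
Delay = 0.0033 ms
Rounded to 2 dp = 0.00 ms

0.00


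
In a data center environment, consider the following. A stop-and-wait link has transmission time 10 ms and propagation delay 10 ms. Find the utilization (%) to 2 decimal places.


Given: Ttrans = 10 ms, Tprop = 10 ms
RTT = 2 * Tprop = 2 * 10 = 20 ms
U = Ttrans / (Ttrans + RTT)
U = 10 / (10 + 20)
U = 10 / 30 = 0.333333
U% = 33.33%

33.33


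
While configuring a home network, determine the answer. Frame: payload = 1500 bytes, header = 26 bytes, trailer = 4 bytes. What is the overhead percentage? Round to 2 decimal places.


Given: payload = 1500 B, header = 26 B, trailer = 4 B
Overhead bytes = header + trailer = 26 + 4 = 30
Total frame = payload + overhead = 1500 + 30 = 1530
Overhead % = 30 / 1530 * 100 = 1.9608% -> 1.96% (2 dp)

1.96


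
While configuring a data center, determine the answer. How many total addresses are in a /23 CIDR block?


Given: CIDR prefix /23
Host bits = 32 - 23 = 9
Total addresses = 2^9 = 512

512


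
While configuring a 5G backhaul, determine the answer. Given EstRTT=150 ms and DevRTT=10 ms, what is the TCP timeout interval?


Given: EstRTT = 150 ms, DevRTT = 10 ms
Timeout = EstRTT + 4 * DevRTT
4 * DevRTT = 4 * 10 = 40
Timeout = 150 + 40 = 190 ms

190


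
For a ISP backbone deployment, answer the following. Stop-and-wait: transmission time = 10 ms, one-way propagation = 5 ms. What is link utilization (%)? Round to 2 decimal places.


Given: Ttrans = 10 ms, Tprop = 5 ms
RTT = 2 * Tprop = 2 * 5 = 10 ms
U = Ttrans / (Ttrans + RTT)
U = 10 / (10 + 10)
U = 10 / 20 = 0.5
U% = 50.00%

50.00


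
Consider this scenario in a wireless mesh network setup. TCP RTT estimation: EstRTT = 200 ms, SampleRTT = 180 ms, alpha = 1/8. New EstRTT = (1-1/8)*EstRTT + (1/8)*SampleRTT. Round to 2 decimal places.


Given: EstRTT = 200 ms, SampleRTT = 180 ms, alpha = 1/8
New EstRTT = (1 - alpha) * EstRTT + alpha * SampleRTT
(7/8) * 200 = 175
(1/8) * 180 = 22.5
New EstRTT = 175 + 22.5 = 197.5 ms -> 197.50 ms (2 dp)

197.50


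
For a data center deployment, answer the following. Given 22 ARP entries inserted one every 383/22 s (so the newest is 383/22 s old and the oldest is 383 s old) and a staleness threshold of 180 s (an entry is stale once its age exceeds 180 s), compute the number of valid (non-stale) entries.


Ages are k * 383/22 s for k = 1..22 (spacing = 17.4091 s).
Entry k is valid iff k * 383/22 <= 180 iff k <= 22 * 180 / 383 = 10.3394
n_valid = floor(10.3394) = 10
(n_stale = 22 - 10 = 12)

10


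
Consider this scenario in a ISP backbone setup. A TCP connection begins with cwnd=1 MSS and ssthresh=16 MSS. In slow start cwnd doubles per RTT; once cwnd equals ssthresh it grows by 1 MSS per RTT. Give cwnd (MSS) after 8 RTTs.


RTT 0: cwnd = 1 MSS (initial)
RTT 1: cwnd = 2 MSS (slow start, doubled)
RTT 2: cwnd = 4 MSS (slow start, doubled)
RTT 3: cwnd = 8 MSS (slow start, doubled)
RTT 4: cwnd = 16 MSS (slow start, doubled)
RTT 5: cwnd = 17 MSS (congestion avoidance, +1)
RTT 6: cwnd = 18 MSS (congestion avoidance, +1)
RTT 7: cwnd = 19 MSS (congestion avoidance, +1)
RTT 8: cwnd = 20 MSS (congestion avoidance, +1)

20


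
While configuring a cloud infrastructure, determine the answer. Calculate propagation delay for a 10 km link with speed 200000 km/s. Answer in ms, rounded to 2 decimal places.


Given: distance = 10 km, speed = 200000 km/s
Delay = distance / speed = 10 / 200000 seconds
Delay in ms = 10 * 1000 / 200000
Delay = 0.0500 ms
Rounded to 2 dp = 0.05 ms

0.05


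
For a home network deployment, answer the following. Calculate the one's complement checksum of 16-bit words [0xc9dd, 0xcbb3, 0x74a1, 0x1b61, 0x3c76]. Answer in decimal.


Given words: [0xc9dd, 0xcbb3, 0x74a1, 0x1b61, 0x3c76]
Step 1: Sum all words
Raw sum = 51677 + 52147 + 29857 + 7009 + 15478 = 156168
Step 2: Fold carry: (25096 + 2) = 25098
One's complement = ~25098 & 0xFFFF = 40437

40437


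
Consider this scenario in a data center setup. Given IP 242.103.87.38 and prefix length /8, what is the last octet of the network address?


Given: IP = 242.103.87.38, prefix = /8
Subnet mask = 255.0.0.0
Last octet of IP: 38
Last octet of mask: 0
Network last octet = 38 AND 0 = 0

0


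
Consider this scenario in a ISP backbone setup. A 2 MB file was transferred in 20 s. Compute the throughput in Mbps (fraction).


Given: file = 2 MB, time = 20 s
File in Mb = 2 * 8 = 16 Mb
Throughput = 16 / 20 Mbps
Throughput = 4/5 Mbps

4/5


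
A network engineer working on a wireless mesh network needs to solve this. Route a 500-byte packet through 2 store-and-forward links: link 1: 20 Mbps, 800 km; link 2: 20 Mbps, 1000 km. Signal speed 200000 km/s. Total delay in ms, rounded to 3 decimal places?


Packet = 500 bytes = 4000 bits. Store-and-forward: sum (t_trans + t_prop) per link.
Link 1: t_trans = 4000/(20*10^6) s = 0.2000 ms; t_prop = 800/200000 s = 4.0000 ms; subtotal = 4.2000 ms
Link 2: t_trans = 4000/(20*10^6) s = 0.2000 ms; t_prop = 1000/200000 s = 5.0000 ms; subtotal = 5.2000 ms
End-to-end = 4.2000 + 5.2000 = 9.4000 ms -> 9.400 ms (3 dp)

9.400


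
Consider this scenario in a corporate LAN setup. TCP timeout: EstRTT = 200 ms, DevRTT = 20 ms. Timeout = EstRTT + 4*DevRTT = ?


Given: EstRTT = 200 ms, DevRTT = 20 ms
Timeout = EstRTT + 4 * DevRTT
4 * DevRTT = 4 * 20 = 80
Timeout = 200 + 80 = 280 ms

280


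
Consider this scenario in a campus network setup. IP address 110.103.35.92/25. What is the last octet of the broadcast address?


Given: IP = 110.103.35.92, prefix = /25
Host bits = 32 - 25 = 7
Network last octet = 92 AND mask = 0
Host part size = 2^7 - 1 = 127
Broadcast last octet = 0 OR 127 = 127

127


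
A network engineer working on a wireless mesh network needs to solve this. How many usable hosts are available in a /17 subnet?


Given: subnet mask /17
Host bits = 32 - 17 = 15
Total addresses = 2^15 = 32768
Usable hosts = 32768 - 2 (network + broadcast) = 32766

32766


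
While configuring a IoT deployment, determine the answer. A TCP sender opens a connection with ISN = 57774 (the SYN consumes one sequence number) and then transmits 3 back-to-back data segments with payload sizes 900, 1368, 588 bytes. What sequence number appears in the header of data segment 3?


The SYN occupies sequence number ISN = 57774, so the first data byte is ISN + 1 = 57775.
SEQ of data segment i = (ISN + 1) + sum of payload sizes of segments 1..i-1.
Segment 1: SEQ = 57775, payload = 900 bytes
Segment 2: SEQ = 58675, payload = 1368 bytes
Segment 3: SEQ = 60043, payload = 588 bytes
SEQ of segment 3 = 57775 + 900 + 1368 = 60043

60043


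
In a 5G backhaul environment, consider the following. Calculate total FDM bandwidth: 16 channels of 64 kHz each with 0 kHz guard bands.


Given: 16 channels, 64 kHz each, guard = 0 kHz
Channel bandwidth = 16 * 64 = 1024 kHz
Guard bands = 15 gaps * 0 kHz = 0 kHz
Total = 1024 + 0 = 1024 kHz

1024


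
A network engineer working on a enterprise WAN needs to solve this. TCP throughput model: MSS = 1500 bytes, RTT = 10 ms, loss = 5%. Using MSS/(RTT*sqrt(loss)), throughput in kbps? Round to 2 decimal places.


Given: MSS = 1500 bytes, RTT = 10 ms, loss = 5%
RTT in seconds = 10 / 1000 = 0.01
Loss rate = 5% = 0.05
sqrt(loss) = sqrt(0.05) = 0.223606797750
Throughput (bytes/s) = 1500 / (0.01 * 0.223606797750) = 670820.3932
Throughput (kbps) = 670820.3932 * 8 / 1000 = 5366.563146 -> 5366.56 kbps (2 dp)

5366.56


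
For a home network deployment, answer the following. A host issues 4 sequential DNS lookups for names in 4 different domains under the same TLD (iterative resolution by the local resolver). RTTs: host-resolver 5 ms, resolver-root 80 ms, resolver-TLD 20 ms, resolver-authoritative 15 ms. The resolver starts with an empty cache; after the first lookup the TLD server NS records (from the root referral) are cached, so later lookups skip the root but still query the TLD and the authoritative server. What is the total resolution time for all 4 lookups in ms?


Lookup 1 (cold cache): local + root + TLD + auth = 5 + 80 + 20 + 15 = 120 ms
Lookups 2..4 (TLD NS cached -> skip root; new domain -> still ask TLD and auth): local + TLD + auth = 5 + 20 + 15 = 40 ms each
Remaining 3 lookups: 3 * 40 = 120 ms
Total = 120 + 120 = 240 ms

240


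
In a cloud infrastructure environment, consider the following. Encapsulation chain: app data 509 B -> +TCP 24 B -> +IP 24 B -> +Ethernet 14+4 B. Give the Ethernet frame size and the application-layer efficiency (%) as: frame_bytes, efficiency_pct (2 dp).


TCP segment = 509 + 24 = 533 B
IP packet = 533 + 24 = 557 B
Ethernet frame = 557 + 14 + 4 = 575 B
Efficiency = app / frame = 509 / 575 = 0.885217 = 88.5217% -> 88.52% (2 dp)

575, 88.52


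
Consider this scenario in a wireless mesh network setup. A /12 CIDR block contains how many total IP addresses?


Given: CIDR prefix /12
Host bits = 32 - 12 = 20
Total addresses = 2^20 = 1048576

1048576


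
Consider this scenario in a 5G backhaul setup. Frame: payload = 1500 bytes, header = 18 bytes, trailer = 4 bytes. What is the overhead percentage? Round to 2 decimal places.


Given: payload = 1500 B, header = 18 B, trailer = 4 B
Overhead bytes = header + trailer = 18 + 4 = 22
Total frame = payload + overhead = 1500 + 22 = 1522
Overhead % = 22 / 1522 * 100 = 1.4455% -> 1.45% (2 dp)

1.45


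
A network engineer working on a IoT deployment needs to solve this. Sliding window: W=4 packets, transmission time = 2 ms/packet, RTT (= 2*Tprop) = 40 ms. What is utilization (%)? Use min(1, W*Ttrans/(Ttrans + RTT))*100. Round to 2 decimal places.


Given: W = 4, Ttrans = 2 ms, RTT = 40 ms (= 2 * Tprop, Tprop = 20 ms)
Cycle time = Ttrans + RTT = 2 + 40 = 42 ms (first packet sent until its ACK returns)
W * Ttrans = 4 * 2 = 8 ms of sending per cycle
W * Ttrans / (Ttrans + RTT) = 8 / 42 = 0.190476
U = min(1, 0.190476) = 0.190476
U% = 19.05%

19.05


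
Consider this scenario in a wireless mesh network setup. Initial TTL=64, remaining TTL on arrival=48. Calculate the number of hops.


Given: initial TTL = 64, received TTL = 48
Hops = initial TTL - received TTL
Hops = 64 - 48 = 16

16


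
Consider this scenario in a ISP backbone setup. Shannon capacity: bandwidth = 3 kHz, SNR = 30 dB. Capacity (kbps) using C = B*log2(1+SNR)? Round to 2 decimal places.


Given: B = 3 kHz, SNR = 30 dB
SNR linear = 10^(30/10) = 1000
1 + SNR = 1001
log2(1001) = 9.9672262588
C = 3 * 1000 * 9.9672262588 = 29901.6788 bps
C = 29.901679 kbps -> 29.90 kbps (2 dp)

29.90


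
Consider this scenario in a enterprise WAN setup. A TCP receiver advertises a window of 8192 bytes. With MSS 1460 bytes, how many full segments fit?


Given: RWND = 8192 bytes, MSS = 1460 bytes
Full segments = floor(RWND / MSS)
Full segments = floor(8192 / 1460)
Full segments = floor(5.611) = 5

5


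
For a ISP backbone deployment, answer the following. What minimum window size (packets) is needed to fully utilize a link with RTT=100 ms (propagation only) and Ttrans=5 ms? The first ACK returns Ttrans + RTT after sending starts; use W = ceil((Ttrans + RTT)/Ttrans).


Given: Ttrans = 5 ms, RTT = 100 ms (= 2 * Tprop, Tprop = 50 ms)
Time until first ACK returns = Ttrans + RTT = 5 + 100 = 105 ms
Need W * Ttrans >= Ttrans + RTT  ->  W >= (Ttrans + RTT) / Ttrans
(Ttrans + RTT) / Ttrans = 105 / 5 = 21
W_min = ceil(21) = 21

21


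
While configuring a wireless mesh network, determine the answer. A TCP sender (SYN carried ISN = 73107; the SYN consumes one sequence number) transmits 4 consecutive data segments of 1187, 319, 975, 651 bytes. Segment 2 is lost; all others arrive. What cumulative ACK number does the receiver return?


SYN uses sequence number 73107; first data byte = ISN + 1 = 73108.
Segment 1: SEQ = 73108, len = 1187 B, covers [73108, 74294]
Segment 2: SEQ = 74295, len = 319 B, covers [74295, 74613] [LOST]
Segment 3: SEQ = 74614, len = 975 B, covers [74614, 75588]
Segment 4: SEQ = 75589, len = 651 B, covers [75589, 76239]
In-order data received: bytes [73108, 74294] (segments 1..1).
Segment 2 missing -> gap begins at byte 74295; later segments buffered out of order.
Cumulative ACK = next expected in-order byte = 73108 + 1187 = 74295

74295


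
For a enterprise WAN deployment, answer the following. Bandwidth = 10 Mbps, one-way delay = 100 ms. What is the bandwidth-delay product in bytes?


Given: bandwidth = 10 Mbps, delay = 100 ms
BDP in bits = 10 * 10^6 * 100 / 1000
BDP in bits = 1000000
BDP in bytes = 1000000 / 8 = 125000

125000


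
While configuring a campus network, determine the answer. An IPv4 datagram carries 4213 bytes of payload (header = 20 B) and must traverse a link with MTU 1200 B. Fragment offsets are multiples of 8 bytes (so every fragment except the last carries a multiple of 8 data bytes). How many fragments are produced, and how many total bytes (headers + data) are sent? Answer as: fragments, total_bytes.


Max data per non-final fragment = floor((MTU - header)/8)*8 = floor((1200 - 20)/8)*8 = floor(1180/8)*8 = 1176 B
Final fragment needs no 8-byte alignment: it can carry up to MTU - header = 1180 B
Non-final fragments needed = ceil((payload - 1180) / 1176) = ceil(3033/1176) = ceil(2.5791) = 3
Number of fragments = 3 + 1 = 4
Fragment sizes (data): 3 * 1176 B + 685 B (last, 685 <= 1180 OK)
Total bytes sent = payload + n_frags * header = 4213 + 4*20 = 4213 + 80 = 4293 B

4, 4293


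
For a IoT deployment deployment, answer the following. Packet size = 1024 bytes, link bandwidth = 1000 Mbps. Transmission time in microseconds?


Given: packet = 1024 bytes, bandwidth = 1000 Mbps
Packet in bits = 1024 * 8 = 8192 bits
Bandwidth = 1000 * 10^6 = 1000000000 bps
Time = 8192 / 1000000000 seconds
Time in us = 8192 * 10^6 / 1000000000 = 8.192

8.192


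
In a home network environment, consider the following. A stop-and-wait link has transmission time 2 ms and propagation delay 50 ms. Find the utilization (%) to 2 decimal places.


Given: Ttrans = 2 ms, Tprop = 50 ms
RTT = 2 * Tprop = 2 * 50 = 100 ms
U = Ttrans / (Ttrans + RTT)
U = 2 / (2 + 100)
U = 2 / 102 = 0.019608
U% = 1.96%

1.96


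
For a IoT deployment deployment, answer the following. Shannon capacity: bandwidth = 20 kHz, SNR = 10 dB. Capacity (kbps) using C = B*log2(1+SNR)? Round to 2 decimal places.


Given: B = 20 kHz, SNR = 10 dB
SNR linear = 10^(10/10) = 10
1 + SNR = 11
log2(11) = 3.4594316186
C = 20 * 1000 * 3.4594316186 = 69188.6324 bps
C = 69.188632 kbps -> 69.19 kbps (2 dp)

69.19


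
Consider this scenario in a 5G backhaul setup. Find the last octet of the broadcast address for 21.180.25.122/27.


Given: IP = 21.180.25.122, prefix = /27
Host bits = 32 - 27 = 5
Network last octet = 122 AND mask = 96
Host part size = 2^5 - 1 = 31
Broadcast last octet = 96 OR 31 = 127

127


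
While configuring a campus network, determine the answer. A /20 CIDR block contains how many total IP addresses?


Given: CIDR prefix /20
Host bits = 32 - 20 = 12
Total addresses = 2^12 = 4096

4096


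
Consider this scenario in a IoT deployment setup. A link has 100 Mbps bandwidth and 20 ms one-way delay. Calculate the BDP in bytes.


Given: bandwidth = 100 Mbps, delay = 20 ms
BDP in bits = 100 * 10^6 * 20 / 1000
BDP in bits = 2000000
BDP in bytes = 2000000 / 8 = 250000

250000


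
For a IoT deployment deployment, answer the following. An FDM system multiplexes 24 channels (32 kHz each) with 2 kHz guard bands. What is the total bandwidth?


Given: 24 channels, 32 kHz each, guard = 2 kHz
Channel bandwidth = 24 * 32 = 768 kHz
Guard bands = 23 gaps * 2 kHz = 46 kHz
Total = 768 + 46 = 814 kHz

814


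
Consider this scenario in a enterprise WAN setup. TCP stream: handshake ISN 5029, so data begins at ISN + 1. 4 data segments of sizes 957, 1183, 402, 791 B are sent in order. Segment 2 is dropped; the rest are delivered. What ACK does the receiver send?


SYN uses sequence number 5029; first data byte = ISN + 1 = 5030.
Segment 1: SEQ = 5030, len = 957 B, covers [5030, 5986]
Segment 2: SEQ = 5987, len = 1183 B, covers [5987, 7169] [LOST]
Segment 3: SEQ = 7170, len = 402 B, covers [7170, 7571]
Segment 4: SEQ = 7572, len = 791 B, covers [7572, 8362]
In-order data received: bytes [5030, 5986] (segments 1..1).
Segment 2 missing -> gap begins at byte 5987; later segments buffered out of order.
Cumulative ACK = next expected in-order byte = 5030 + 957 = 5987

5987


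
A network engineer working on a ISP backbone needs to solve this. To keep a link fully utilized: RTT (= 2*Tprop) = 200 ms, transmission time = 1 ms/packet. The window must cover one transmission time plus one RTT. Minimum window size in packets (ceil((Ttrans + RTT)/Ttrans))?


Given: Ttrans = 1 ms, RTT = 200 ms (= 2 * Tprop, Tprop = 100 ms)
Time until first ACK returns = Ttrans + RTT = 1 + 200 = 201 ms
Need W * Ttrans >= Ttrans + RTT  ->  W >= (Ttrans + RTT) / Ttrans
(Ttrans + RTT) / Ttrans = 201 / 1 = 201
W_min = ceil(201) = 201

201
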